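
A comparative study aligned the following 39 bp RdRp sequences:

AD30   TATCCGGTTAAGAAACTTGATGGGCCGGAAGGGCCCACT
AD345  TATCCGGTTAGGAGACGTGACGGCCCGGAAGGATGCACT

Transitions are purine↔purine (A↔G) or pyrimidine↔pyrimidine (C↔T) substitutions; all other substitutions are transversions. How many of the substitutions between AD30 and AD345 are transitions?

5

Mismatches occur at site 11 (A→G, transition), site 14 (A→G, transition), site 17 (T→G, transversion), site 21 (T→C, transition), site 24 (G→C, transversion), site 33 (G→A, transition), site 34 (C→T, transition), site 35 (C→G, transversion).
Of the 8 differences, 5 transitions and 3 transversions, so the answer is 5.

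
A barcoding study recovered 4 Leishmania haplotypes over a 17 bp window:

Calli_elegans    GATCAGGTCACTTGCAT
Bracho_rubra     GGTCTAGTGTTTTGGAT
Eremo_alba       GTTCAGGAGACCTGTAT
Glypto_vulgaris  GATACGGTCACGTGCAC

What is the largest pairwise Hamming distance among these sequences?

10

Pairwise Hamming distances:
  Calli_elegans vs Bracho_rubra: 7
  Calli_elegans vs Eremo_alba: 5
  Calli_elegans vs Glypto_vulgaris: 4
  Bracho_rubra vs Eremo_alba: 8
  Bracho_rubra vs Glypto_vulgaris: 10
  Eremo_alba vs Glypto_vulgaris: 8
The largest is 10, between Bracho_rubra and Glypto_vulgaris.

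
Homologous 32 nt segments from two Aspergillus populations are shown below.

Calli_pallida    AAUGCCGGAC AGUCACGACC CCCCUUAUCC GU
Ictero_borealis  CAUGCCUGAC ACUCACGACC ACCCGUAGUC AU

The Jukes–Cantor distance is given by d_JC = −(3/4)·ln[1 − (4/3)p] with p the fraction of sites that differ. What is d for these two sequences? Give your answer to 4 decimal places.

0.3041

Mismatches occur at site 1 (A/C), site 7 (G/U), site 12 (G/C), site 21 (C/A), site 25 (U/G), site 28 (U/G), site 29 (C/U), site 31 (G/A).
p = 8/32 = 0.250000.
d = −0.75 · ln(1 − (4/3)·0.250000) = −0.75 · ln(0.666667) = −0.75 · (-0.405465) = 0.3041.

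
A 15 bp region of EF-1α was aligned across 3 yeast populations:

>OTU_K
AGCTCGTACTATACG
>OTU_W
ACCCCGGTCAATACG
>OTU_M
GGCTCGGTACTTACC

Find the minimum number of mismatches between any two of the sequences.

Pairwise Hamming distances:
  OTU_K vs OTU_W: 5
  OTU_K vs OTU_M: 7
  OTU_W vs OTU_M: 7
The smallest is 5, between OTU_K and OTU_W.

5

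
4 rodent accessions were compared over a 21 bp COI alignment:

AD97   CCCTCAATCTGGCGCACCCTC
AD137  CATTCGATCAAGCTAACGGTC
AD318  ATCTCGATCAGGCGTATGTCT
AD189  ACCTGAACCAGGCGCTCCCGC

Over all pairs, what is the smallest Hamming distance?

6

Pairwise Hamming distances:
  AD97 vs AD137: 9
  AD97 vs AD318: 10
  AD97 vs AD189: 6
  AD137 vs AD318: 10
  AD137 vs AD189: 13
  AD318 vs AD189: 11
The smallest is 6, between AD97 and AD189.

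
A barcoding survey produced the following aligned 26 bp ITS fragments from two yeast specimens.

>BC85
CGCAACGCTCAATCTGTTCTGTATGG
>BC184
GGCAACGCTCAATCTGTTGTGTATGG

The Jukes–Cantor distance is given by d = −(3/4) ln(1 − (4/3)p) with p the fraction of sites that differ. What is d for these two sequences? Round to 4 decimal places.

0.0812

The sequences differ at positions 1 (C/G), 19 (C/G).
p = 2/26 = 0.076923.
d = −0.75 · ln(1 − (4/3)·0.076923) = −0.75 · ln(0.897436) = −0.75 · (-0.108213) = 0.0812.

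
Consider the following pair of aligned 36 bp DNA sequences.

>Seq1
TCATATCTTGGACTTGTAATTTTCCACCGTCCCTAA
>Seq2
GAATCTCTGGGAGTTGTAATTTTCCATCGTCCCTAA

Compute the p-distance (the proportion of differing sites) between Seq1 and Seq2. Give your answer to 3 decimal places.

0.167

Mismatches occur at site 1 (T→G), site 2 (C→A), site 5 (A→C), site 9 (T→G), site 13 (C→G), site 27 (C→T).
There are 6 differences over 36 sites, so p = 6/36 = 0.167.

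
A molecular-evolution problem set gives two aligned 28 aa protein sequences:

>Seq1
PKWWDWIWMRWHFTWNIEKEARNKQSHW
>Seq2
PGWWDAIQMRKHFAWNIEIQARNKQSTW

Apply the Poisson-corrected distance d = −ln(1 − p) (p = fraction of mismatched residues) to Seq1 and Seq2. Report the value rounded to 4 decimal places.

Differing sites — 2:K/G; 6:W/A; 8:W/Q; 11:W/K; 14:T/A; 19:K/I; 20:E/Q; 27:H/T.
p = 8/28 = 0.285714.
d = −ln(1 − 0.285714) = −ln(0.714286) = 0.3365.

0.3365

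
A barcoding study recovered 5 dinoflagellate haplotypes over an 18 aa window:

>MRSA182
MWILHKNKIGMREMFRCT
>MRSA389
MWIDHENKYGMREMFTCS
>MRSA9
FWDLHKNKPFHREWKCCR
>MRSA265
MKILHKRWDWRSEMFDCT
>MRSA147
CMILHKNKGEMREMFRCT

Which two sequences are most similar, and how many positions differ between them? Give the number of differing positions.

Pairwise Hamming distances:
  MRSA182 vs MRSA389: 5
  MRSA182 vs MRSA9: 9
  MRSA182 vs MRSA265: 8
  MRSA182 vs MRSA147: 4
  MRSA389 vs MRSA9: 11
  MRSA389 vs MRSA265: 11
  MRSA389 vs MRSA147: 8
  MRSA9 vs MRSA265: 13
  MRSA9 vs MRSA147: 10
  MRSA265 vs MRSA147: 9
The smallest is 4, between MRSA182 and MRSA147.

4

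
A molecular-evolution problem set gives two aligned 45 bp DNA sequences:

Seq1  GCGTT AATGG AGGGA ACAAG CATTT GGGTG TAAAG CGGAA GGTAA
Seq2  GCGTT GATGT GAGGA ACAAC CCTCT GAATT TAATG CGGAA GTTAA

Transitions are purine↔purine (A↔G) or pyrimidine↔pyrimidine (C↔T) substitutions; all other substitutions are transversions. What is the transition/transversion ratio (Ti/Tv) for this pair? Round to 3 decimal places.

Differing sites — 6:A/G (Ti); 10:G/T (Tv); 11:A/G (Ti); 12:G/A (Ti); 20:G/C (Tv); 22:A/C (Tv); 24:T/C (Ti); 27:G/A (Ti); 28:G/A (Ti); 30:G/T (Tv); 34:A/T (Tv); 42:G/T (Tv).
Of the 12 differences, 6 transitions and 6 transversions, so Ti/Tv = 6/6 = 1.000.

1.000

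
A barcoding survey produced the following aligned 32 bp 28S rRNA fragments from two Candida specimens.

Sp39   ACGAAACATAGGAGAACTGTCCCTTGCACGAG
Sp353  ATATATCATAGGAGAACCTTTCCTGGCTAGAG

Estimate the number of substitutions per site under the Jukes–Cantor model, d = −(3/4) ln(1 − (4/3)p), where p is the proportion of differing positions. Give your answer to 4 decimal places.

Mismatches occur at site 2 (C↔T), site 3 (G↔A), site 4 (A↔T), site 6 (A↔T), site 18 (T↔C), site 19 (G↔T), site 21 (C↔T), site 25 (T↔G), site 28 (A↔T), site 29 (C↔A).
p = 10/32 = 0.312500.
d = −0.75 · ln(1 − (4/3)·0.312500) = −0.75 · ln(0.583333) = −0.75 · (-0.538997) = 0.4042.

0.4042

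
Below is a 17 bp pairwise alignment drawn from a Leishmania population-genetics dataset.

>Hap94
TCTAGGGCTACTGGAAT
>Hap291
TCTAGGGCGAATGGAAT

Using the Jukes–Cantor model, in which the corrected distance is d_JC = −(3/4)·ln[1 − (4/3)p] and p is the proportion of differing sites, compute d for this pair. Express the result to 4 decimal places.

0.1280

Differing sites — 9:T/G; 11:C/A.
p = 2/17 = 0.117647.
d = −0.75 · ln(1 − (4/3)·0.117647) = −0.75 · ln(0.843137) = −0.75 · (-0.170626) = 0.1280.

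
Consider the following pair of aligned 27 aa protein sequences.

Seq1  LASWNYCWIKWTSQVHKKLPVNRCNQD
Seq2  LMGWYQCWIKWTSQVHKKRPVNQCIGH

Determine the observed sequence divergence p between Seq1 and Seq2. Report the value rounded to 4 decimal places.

Differing sites — 2:A/M; 3:S/G; 5:N/Y; 6:Y/Q; 19:L/R; 23:R/Q; 25:N/I; 26:Q/G; 27:D/H.
There are 9 differences over 27 sites, so p = 9/27 = 0.3333.

0.3333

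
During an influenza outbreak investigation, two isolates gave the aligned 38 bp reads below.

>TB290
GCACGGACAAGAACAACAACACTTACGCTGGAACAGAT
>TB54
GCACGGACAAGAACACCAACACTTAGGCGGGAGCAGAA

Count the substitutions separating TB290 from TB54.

5

Mismatches occur at site 16 (A→C), site 26 (C→G), site 29 (T→G), site 33 (A→G), site 38 (T→A).
That gives 5 mismatches out of 38 aligned sites, so the Hamming distance is 5.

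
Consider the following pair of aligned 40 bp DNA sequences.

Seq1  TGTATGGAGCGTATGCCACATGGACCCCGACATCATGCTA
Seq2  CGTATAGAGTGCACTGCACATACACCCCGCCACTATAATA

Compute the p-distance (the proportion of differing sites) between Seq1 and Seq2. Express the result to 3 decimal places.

Differing sites — 1:T/C; 6:G/A; 10:C/T; 12:T/C; 14:T/C; 15:G/T; 16:C/G; 22:G/A; 23:G/C; 30:A/C; 33:T/C; 34:C/T; 37:G/A; 38:C/A.
There are 14 differences over 40 sites, so p = 14/40 = 0.350.

0.350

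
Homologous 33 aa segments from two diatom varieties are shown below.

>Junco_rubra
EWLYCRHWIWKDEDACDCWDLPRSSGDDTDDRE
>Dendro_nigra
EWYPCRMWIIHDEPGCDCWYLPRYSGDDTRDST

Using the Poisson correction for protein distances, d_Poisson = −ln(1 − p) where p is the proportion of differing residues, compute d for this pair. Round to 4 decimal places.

The sequences differ at positions 3 (L/Y), 4 (Y/P), 7 (H/M), 10 (W/I), 11 (K/H), 14 (D/P), 15 (A/G), 20 (D/Y), 24 (S/Y), 30 (D/R), 32 (R/S), 33 (E/T).
p = 12/33 = 0.363636.
d = −ln(1 − 0.363636) = −ln(0.636364) = 0.4520.

0.4520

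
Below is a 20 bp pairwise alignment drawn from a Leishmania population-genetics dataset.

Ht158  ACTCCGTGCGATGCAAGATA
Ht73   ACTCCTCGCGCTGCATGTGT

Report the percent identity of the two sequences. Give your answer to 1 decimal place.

Differing sites — 6:G/T; 7:T/C; 11:A/C; 16:A/T; 18:A/T; 19:T/G; 20:A/T.
13 of the 20 sites match, so the percent identity is 13/20 × 100 = 65.0%.

65.0%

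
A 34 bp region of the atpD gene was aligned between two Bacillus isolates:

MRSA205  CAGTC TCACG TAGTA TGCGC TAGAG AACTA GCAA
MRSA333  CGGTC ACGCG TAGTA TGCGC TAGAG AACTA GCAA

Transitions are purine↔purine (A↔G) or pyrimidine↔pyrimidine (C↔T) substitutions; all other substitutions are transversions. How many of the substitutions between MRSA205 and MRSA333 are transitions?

Mismatches occur at site 2 (A/G, transition), site 6 (T/A, transversion), site 8 (A/G, transition).
Of the 3 differences, 2 transitions and 1 transversion, so the answer is 2.

2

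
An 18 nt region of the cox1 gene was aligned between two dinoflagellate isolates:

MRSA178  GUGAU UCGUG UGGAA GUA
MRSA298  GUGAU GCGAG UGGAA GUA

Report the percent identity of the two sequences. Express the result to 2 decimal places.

88.89%

The sequences differ at positions 6 (U/G), 9 (U/A).
16 of the 18 sites match, so the percent identity is 16/18 × 100 = 88.89%.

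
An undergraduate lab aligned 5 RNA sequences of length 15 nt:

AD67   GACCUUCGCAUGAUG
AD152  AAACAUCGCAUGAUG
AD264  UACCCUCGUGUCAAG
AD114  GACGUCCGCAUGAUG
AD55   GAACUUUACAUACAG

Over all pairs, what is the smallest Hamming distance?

2

Pairwise Hamming distances:
  AD67 vs AD152: 3
  AD67 vs AD264: 6
  AD67 vs AD114: 2
  AD67 vs AD55: 6
  AD152 vs AD264: 7
  AD152 vs AD114: 5
  AD152 vs AD55: 7
  AD264 vs AD114: 8
  AD264 vs AD55: 9
  AD114 vs AD55: 8
The smallest is 2, between AD67 and AD114.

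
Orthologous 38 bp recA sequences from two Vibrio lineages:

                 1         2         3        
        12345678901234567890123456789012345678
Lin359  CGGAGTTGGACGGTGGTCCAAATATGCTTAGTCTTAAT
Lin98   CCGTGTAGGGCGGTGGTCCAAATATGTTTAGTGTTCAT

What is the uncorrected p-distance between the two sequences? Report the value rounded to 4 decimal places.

0.1842

Mismatches occur at site 2 (G/C), site 4 (A/T), site 7 (T/A), site 10 (A/G), site 27 (C/T), site 33 (C/G), site 36 (A/C).
There are 7 differences over 38 sites, so p = 7/38 = 0.1842.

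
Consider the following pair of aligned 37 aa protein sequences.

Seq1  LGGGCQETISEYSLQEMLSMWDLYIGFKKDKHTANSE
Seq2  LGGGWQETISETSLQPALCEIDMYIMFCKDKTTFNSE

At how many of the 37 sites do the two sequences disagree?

Mismatches occur at site 5 (C↔W), site 12 (Y↔T), site 16 (E↔P), site 17 (M↔A), site 19 (S↔C), site 20 (M↔E), site 21 (W↔I), site 23 (L↔M), site 26 (G↔M), site 28 (K↔C), site 32 (H↔T), site 34 (A↔F).
That gives 12 mismatches out of 37 aligned sites, so the Hamming distance is 12.

12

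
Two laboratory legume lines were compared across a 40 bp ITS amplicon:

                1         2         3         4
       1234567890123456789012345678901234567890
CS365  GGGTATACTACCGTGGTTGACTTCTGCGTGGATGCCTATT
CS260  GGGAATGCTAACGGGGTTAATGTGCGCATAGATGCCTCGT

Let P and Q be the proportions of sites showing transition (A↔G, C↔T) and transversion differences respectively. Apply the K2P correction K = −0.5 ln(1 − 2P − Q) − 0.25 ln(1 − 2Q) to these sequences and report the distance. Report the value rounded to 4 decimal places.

Differing sites — 4:T/A (Tv); 7:A/G (Ti); 11:C/A (Tv); 14:T/G (Tv); 19:G/A (Ti); 21:C/T (Ti); 22:T/G (Tv); 24:C/G (Tv); 25:T/C (Ti); 28:G/A (Ti); 30:G/A (Ti); 38:A/C (Tv); 39:T/G (Tv).
Of the 13 differences, 6 transitions and 7 transversions over 40 sites: P = 6/40 = 0.150000, Q = 7/40 = 0.175000.
d = −0.5·ln(0.525000) − 0.25·ln(0.650000) = −0.5·(-0.644357) − 0.25·(-0.430783) = 0.4299.

0.4299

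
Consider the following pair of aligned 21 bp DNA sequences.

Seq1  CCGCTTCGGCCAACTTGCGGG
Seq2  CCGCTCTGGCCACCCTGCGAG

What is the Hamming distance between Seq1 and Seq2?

Mismatches occur at site 6 (T/C), site 7 (C/T), site 13 (A/C), site 15 (T/C), site 20 (G/A).
That gives 5 mismatches out of 21 aligned sites, so the Hamming distance is 5.

5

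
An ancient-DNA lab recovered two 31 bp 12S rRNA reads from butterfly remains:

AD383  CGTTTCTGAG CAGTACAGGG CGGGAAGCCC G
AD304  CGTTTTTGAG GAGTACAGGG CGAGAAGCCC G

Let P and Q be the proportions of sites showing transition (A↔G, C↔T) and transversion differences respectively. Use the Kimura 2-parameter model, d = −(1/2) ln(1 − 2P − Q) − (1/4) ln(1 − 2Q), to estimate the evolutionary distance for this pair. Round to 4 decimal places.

0.1046

The sequences differ at positions 6 (C/T, transition), 11 (C/G, transversion), 23 (G/A, transition).
Of the 3 differences, 2 transitions and 1 transversion over 31 sites: P = 2/31 = 0.064516, Q = 1/31 = 0.032258.
d = −0.5·ln(0.838710) − 0.25·ln(0.935484) = −0.5·(-0.175890) − 0.25·(-0.066691) = 0.1046.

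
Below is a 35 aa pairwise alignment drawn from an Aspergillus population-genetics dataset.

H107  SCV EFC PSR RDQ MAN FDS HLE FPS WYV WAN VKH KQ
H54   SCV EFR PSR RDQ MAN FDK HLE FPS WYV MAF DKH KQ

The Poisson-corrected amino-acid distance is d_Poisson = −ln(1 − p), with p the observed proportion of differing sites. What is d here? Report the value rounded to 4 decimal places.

The sequences differ at positions 6 (C/R), 18 (S/K), 28 (W/M), 30 (N/F), 31 (V/D).
p = 5/35 = 0.142857.
d = −ln(1 − 0.142857) = −ln(0.857143) = 0.1542.

0.1542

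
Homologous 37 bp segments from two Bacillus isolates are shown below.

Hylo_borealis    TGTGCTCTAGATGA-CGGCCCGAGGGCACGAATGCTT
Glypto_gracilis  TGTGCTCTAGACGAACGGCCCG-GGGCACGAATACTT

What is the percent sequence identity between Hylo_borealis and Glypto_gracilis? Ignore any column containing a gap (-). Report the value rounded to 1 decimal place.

Excluding the 2 gap columns leaves 35 comparable sites.
Differing sites — 12:T/C; 34:G/A.
33 of the 35 comparable sites match, so the percent identity is 33/35 × 100 = 94.3%.

94.3%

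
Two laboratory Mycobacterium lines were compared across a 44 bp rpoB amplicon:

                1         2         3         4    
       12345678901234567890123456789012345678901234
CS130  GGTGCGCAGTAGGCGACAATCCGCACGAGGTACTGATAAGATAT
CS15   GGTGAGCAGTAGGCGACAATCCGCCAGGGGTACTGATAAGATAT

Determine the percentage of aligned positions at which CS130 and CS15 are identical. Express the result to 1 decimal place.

Mismatches occur at site 5 (C/A), site 25 (A/C), site 26 (C/A), site 28 (A/G).
40 of the 44 sites match, so the percent identity is 40/44 × 100 = 90.9%.

90.9%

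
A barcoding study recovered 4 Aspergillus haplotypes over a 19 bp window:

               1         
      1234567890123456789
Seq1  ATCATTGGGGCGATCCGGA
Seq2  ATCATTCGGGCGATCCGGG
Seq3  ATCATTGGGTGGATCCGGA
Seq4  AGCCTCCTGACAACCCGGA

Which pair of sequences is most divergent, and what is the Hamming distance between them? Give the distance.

9

Pairwise Hamming distances:
  Seq1 vs Seq2: 2
  Seq1 vs Seq3: 2
  Seq1 vs Seq4: 8
  Seq2 vs Seq3: 4
  Seq2 vs Seq4: 8
  Seq3 vs Seq4: 9
The largest is 9, between Seq3 and Seq4.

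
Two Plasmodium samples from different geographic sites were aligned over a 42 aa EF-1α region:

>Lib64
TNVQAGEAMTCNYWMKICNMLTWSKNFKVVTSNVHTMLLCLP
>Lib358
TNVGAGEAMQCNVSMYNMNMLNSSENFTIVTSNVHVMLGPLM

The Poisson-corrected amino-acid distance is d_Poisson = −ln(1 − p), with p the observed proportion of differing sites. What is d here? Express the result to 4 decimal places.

Mismatches occur at site 4 (Q↔G), site 10 (T↔Q), site 13 (Y↔V), site 14 (W↔S), site 16 (K↔Y), site 17 (I↔N), site 18 (C↔M), site 22 (T↔N), site 23 (W↔S), site 25 (K↔E), site 28 (K↔T), site 29 (V↔I), site 36 (T↔V), site 39 (L↔G), site 40 (C↔P), site 42 (P↔M).
p = 16/42 = 0.380952.
d = −ln(1 − 0.380952) = −ln(0.619048) = 0.4796.

0.4796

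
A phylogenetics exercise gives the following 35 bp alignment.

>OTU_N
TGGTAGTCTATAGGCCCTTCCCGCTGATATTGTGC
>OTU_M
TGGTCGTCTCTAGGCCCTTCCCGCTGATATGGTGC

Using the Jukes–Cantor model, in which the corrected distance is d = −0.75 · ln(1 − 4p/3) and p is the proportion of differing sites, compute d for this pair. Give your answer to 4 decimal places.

Mismatches occur at site 5 (A↔C), site 10 (A↔C), site 31 (T↔G).
p = 3/35 = 0.085714.
d = −0.75 · ln(1 − (4/3)·0.085714) = −0.75 · ln(0.885715) = −0.75 · (-0.121360) = 0.0910.

0.0910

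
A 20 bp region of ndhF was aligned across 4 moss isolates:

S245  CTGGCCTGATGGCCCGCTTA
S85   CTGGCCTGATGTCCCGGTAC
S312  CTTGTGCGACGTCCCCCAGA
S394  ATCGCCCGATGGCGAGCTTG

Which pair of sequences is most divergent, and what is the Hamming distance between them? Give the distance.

12

Pairwise Hamming distances:
  S245 vs S85: 4
  S245 vs S312: 9
  S245 vs S394: 6
  S85 vs S312: 10
  S85 vs S394: 9
  S312 vs S394: 12
The largest is 12, between S312 and S394.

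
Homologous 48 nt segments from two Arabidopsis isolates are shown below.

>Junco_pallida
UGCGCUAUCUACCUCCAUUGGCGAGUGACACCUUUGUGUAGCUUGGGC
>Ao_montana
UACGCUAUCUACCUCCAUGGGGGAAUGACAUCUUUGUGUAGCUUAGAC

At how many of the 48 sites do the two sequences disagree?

7

The sequences differ at positions 2 (G/A), 19 (U/G), 22 (C/G), 25 (G/A), 31 (C/U), 45 (G/A), 47 (G/A).
That gives 7 mismatches out of 48 aligned sites, so the Hamming distance is 7.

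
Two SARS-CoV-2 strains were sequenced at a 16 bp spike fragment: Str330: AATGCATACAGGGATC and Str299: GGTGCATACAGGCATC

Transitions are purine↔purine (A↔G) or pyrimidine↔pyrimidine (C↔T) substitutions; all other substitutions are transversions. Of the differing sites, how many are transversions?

The sequences differ at positions 1 (A/G, transition), 2 (A/G, transition), 13 (G/C, transversion).
Of the 3 differences, 2 transitions and 1 transversion, so the answer is 1.

1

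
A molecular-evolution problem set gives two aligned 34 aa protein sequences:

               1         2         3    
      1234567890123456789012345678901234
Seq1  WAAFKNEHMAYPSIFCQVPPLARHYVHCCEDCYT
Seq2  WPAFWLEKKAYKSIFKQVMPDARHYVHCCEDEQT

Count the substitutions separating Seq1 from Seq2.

11

The sequences differ at positions 2 (A/P), 5 (K/W), 6 (N/L), 8 (H/K), 9 (M/K), 12 (P/K), 16 (C/K), 19 (P/M), 21 (L/D), 32 (C/E), 33 (Y/Q).
That gives 11 mismatches out of 34 aligned sites, so the Hamming distance is 11.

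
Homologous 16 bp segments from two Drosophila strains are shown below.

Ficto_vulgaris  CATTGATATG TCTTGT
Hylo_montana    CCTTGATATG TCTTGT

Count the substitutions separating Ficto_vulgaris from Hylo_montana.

A single mismatch occurs at site 2 (A↔C).
That gives 1 mismatch out of 16 aligned sites, so the Hamming distance is 1.

1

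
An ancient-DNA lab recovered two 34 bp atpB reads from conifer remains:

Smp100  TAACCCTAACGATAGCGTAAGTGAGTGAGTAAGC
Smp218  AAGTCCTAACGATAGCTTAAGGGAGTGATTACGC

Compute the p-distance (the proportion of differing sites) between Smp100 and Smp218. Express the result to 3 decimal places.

The sequences differ at positions 1 (T/A), 3 (A/G), 4 (C/T), 17 (G/T), 22 (T/G), 29 (G/T), 32 (A/C).
There are 7 differences over 34 sites, so p = 7/34 = 0.206.

0.206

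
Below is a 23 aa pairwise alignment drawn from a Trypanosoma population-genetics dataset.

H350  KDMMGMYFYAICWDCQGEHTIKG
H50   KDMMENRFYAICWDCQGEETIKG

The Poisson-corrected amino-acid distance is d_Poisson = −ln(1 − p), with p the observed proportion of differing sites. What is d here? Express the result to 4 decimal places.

0.1911

The sequences differ at positions 5 (G/E), 6 (M/N), 7 (Y/R), 19 (H/E).
p = 4/23 = 0.173913.
d = −ln(1 − 0.173913) = −ln(0.826087) = 0.1911.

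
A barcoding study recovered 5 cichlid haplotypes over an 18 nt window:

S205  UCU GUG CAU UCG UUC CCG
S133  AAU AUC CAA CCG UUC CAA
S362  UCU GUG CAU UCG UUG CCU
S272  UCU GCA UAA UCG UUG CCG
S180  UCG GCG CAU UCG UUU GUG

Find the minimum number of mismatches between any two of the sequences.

Pairwise Hamming distances:
  S205 vs S133: 8
  S205 vs S362: 2
  S205 vs S272: 5
  S205 vs S180: 5
  S133 vs S362: 9
  S133 vs S272: 10
  S133 vs S180: 12
  S362 vs S272: 5
  S362 vs S180: 6
  S272 vs S180: 7
The smallest is 2, between S205 and S362.

2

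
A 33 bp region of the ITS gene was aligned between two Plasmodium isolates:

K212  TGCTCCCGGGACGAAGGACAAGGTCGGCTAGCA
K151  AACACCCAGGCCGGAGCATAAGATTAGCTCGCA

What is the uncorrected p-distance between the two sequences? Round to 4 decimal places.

Mismatches occur at site 1 (T/A), site 2 (G/A), site 4 (T/A), site 8 (G/A), site 11 (A/C), site 14 (A/G), site 17 (G/C), site 19 (C/T), site 23 (G/A), site 25 (C/T), site 26 (G/A), site 30 (A/C).
There are 12 differences over 33 sites, so p = 12/33 = 0.3636.

0.3636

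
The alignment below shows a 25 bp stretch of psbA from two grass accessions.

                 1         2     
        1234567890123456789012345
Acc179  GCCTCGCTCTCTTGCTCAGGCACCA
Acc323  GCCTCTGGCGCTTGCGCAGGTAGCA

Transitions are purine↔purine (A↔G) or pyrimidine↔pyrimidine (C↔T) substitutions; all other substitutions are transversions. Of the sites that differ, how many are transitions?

1

Differing sites — 6:G/T (Tv); 7:C/G (Tv); 8:T/G (Tv); 10:T/G (Tv); 16:T/G (Tv); 21:C/T (Ti); 23:C/G (Tv).
Of the 7 differences, 1 transition and 6 transversions, so the answer is 1.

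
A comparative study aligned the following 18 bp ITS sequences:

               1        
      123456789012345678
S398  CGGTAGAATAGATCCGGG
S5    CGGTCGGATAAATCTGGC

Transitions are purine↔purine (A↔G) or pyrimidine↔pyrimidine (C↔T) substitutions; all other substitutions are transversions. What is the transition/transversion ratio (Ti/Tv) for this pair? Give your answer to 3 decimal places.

The sequences differ at positions 5 (A/C, transversion), 7 (A/G, transition), 11 (G/A, transition), 15 (C/T, transition), 18 (G/C, transversion).
Of the 5 differences, 3 transitions and 2 transversions, so Ti/Tv = 3/2 = 1.500.

1.500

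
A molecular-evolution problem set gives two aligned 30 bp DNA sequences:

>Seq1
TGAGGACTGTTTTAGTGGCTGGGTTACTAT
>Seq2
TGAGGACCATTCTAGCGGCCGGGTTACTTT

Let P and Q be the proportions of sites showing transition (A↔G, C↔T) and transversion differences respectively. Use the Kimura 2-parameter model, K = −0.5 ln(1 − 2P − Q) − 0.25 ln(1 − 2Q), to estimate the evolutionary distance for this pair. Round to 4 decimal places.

0.2456

Differing sites — 8:T/C (Ti); 9:G/A (Ti); 12:T/C (Ti); 16:T/C (Ti); 20:T/C (Ti); 29:A/T (Tv).
Of the 6 differences, 5 transitions and 1 transversion over 30 sites: P = 5/30 = 0.166667, Q = 1/30 = 0.033333.
d = −0.5·ln(0.633333) − 0.25·ln(0.933334) = −0.5·(-0.456759) − 0.25·(-0.068992) = 0.2456.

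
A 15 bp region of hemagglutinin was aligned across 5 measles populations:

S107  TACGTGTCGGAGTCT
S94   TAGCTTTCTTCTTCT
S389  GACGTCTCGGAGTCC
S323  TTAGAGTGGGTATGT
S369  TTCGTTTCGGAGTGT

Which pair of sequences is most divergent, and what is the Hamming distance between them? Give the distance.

11

Pairwise Hamming distances:
  S107 vs S94: 7
  S107 vs S389: 3
  S107 vs S323: 7
  S107 vs S369: 3
  S94 vs S389: 9
  S94 vs S323: 11
  S94 vs S369: 8
  S389 vs S323: 10
  S389 vs S369: 5
  S323 vs S369: 6
The largest is 11, between S94 and S323.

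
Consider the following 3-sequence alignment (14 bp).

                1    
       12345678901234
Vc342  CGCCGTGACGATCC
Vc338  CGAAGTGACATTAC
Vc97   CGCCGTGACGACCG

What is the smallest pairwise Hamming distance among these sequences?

Pairwise Hamming distances:
  Vc342 vs Vc338: 5
  Vc342 vs Vc97: 2
  Vc338 vs Vc97: 7
The smallest is 2, between Vc342 and Vc97.

2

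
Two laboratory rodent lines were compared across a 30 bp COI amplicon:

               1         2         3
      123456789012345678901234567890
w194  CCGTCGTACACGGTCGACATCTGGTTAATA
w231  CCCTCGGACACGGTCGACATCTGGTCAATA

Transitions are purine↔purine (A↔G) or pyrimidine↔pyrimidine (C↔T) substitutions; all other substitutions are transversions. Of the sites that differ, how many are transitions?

1

The sequences differ at positions 3 (G/C, transversion), 7 (T/G, transversion), 26 (T/C, transition).
Of the 3 differences, 1 transition and 2 transversions, so the answer is 1.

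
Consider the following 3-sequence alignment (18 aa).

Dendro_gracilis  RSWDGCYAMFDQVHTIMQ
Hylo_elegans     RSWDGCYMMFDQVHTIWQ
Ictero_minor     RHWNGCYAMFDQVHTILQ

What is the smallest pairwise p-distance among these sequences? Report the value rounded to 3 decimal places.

Pairwise Hamming distances:
  Dendro_gracilis vs Hylo_elegans: 2
  Dendro_gracilis vs Ictero_minor: 3
  Hylo_elegans vs Ictero_minor: 4
The smallest is 2 mismatches, between Dendro_gracilis and Hylo_elegans; p = 2/18 = 0.111.

0.111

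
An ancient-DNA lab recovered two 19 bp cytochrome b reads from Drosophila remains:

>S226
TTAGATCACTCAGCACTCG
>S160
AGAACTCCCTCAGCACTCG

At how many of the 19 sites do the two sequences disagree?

5

The sequences differ at positions 1 (T/A), 2 (T/G), 4 (G/A), 5 (A/C), 8 (A/C).
That gives 5 mismatches out of 19 aligned sites, so the Hamming distance is 5.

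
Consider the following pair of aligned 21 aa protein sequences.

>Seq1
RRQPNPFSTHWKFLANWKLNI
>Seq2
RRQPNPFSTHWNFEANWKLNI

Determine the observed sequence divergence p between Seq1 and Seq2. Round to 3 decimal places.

0.095

Differing sites — 12:K/N; 14:L/E.
There are 2 differences over 21 sites, so p = 2/21 = 0.095.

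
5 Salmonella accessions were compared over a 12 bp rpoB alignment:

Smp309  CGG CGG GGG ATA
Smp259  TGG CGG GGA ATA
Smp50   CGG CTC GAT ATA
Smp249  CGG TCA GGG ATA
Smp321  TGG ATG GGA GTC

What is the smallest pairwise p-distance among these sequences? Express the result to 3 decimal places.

0.167

Pairwise Hamming distances:
  Smp309 vs Smp259: 2
  Smp309 vs Smp50: 4
  Smp309 vs Smp249: 3
  Smp309 vs Smp321: 6
  Smp259 vs Smp50: 5
  Smp259 vs Smp249: 5
  Smp259 vs Smp321: 4
  Smp50 vs Smp249: 5
  Smp50 vs Smp321: 7
  Smp249 vs Smp321: 7
The smallest is 2 mismatches, between Smp309 and Smp259; p = 2/12 = 0.167.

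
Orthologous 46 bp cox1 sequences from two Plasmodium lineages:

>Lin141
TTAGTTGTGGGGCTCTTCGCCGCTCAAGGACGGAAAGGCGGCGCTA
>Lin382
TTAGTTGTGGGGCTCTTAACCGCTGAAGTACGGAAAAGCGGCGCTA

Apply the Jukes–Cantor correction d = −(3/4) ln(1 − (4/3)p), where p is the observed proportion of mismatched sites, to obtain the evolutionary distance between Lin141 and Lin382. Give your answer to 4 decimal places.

0.1174

The sequences differ at positions 18 (C/A), 19 (G/A), 25 (C/G), 29 (G/T), 37 (G/A).
p = 5/46 = 0.108696.
d = −0.75 · ln(1 − (4/3)·0.108696) = −0.75 · ln(0.855072) = −0.75 · (-0.156570) = 0.1174.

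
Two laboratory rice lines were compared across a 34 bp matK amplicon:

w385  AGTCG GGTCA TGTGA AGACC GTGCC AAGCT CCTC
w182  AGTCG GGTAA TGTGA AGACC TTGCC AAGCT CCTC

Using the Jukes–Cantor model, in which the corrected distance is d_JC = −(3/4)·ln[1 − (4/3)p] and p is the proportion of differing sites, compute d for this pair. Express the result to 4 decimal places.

0.0613

The sequences differ at positions 9 (C/A), 21 (G/T).
p = 2/34 = 0.058824.
d = −0.75 · ln(1 − (4/3)·0.058824) = −0.75 · ln(0.921568) = −0.75 · (-0.081679) = 0.0613.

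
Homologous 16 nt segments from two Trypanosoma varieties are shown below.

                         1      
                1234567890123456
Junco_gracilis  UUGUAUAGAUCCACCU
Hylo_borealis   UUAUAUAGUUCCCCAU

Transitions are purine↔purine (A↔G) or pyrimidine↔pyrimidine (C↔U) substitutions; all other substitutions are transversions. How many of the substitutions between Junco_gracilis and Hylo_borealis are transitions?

Differing sites — 3:G/A (Ti); 9:A/U (Tv); 13:A/C (Tv); 15:C/A (Tv).
Of the 4 differences, 1 transition and 3 transversions, so the answer is 1.

1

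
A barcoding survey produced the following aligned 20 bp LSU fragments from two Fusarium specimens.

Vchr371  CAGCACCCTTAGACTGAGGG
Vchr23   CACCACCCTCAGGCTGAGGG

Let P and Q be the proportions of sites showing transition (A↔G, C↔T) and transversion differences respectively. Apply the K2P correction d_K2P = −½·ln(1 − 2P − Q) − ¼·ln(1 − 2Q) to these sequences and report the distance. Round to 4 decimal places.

0.1702

Mismatches occur at site 3 (G/C, transversion), site 10 (T/C, transition), site 13 (A/G, transition).
Of the 3 differences, 2 transitions and 1 transversion over 20 sites: P = 2/20 = 0.100000, Q = 1/20 = 0.050000.
d = −0.5·ln(0.750000) − 0.25·ln(0.900000) = −0.5·(-0.287682) − 0.25·(-0.105361) = 0.1702.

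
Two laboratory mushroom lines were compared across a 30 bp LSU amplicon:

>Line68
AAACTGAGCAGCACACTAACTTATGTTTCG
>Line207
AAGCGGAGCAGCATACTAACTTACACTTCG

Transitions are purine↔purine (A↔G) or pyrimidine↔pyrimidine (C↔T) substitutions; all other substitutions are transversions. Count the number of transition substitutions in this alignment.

Differing sites — 3:A/G (Ti); 5:T/G (Tv); 14:C/T (Ti); 24:T/C (Ti); 25:G/A (Ti); 26:T/C (Ti).
Of the 6 differences, 5 transitions and 1 transversion, so the answer is 5.

5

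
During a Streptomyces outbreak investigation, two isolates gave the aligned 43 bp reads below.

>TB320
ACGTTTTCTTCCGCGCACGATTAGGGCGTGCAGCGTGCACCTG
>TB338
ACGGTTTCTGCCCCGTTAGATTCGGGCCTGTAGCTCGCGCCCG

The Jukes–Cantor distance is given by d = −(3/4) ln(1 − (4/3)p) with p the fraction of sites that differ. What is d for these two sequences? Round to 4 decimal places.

Mismatches occur at site 4 (T→G), site 10 (T→G), site 13 (G→C), site 16 (C→T), site 17 (A→T), site 18 (C→A), site 23 (A→C), site 28 (G→C), site 31 (C→T), site 35 (G→T), site 36 (T→C), site 39 (A→G), site 42 (T→C).
p = 13/43 = 0.302326.
d = −0.75 · ln(1 − (4/3)·0.302326) = −0.75 · ln(0.596899) = −0.75 · (-0.516007) = 0.3870.

0.3870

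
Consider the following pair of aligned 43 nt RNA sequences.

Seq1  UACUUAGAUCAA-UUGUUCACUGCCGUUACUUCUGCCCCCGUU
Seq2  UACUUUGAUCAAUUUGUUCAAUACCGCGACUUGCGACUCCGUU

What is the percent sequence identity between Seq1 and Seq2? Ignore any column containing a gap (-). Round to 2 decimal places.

Excluding the 1 gap column leaves 42 comparable sites.
Differing sites — 6:A/U; 21:C/A; 23:G/A; 27:U/C; 28:U/G; 33:C/G; 34:U/C; 36:C/A; 38:C/U.
33 of the 42 comparable sites match, so the percent identity is 33/42 × 100 = 78.57%.

78.57%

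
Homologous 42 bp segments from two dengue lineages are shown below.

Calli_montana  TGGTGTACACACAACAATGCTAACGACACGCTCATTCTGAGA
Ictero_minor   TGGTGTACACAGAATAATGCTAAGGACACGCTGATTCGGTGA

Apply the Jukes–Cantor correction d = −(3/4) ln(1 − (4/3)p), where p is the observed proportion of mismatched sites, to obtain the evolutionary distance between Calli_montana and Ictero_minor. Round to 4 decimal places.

0.1585

Differing sites — 12:C/G; 15:C/T; 24:C/G; 33:C/G; 38:T/G; 40:A/T.
p = 6/42 = 0.142857.
d = −0.75 · ln(1 − (4/3)·0.142857) = −0.75 · ln(0.809524) = −0.75 · (-0.211309) = 0.1585.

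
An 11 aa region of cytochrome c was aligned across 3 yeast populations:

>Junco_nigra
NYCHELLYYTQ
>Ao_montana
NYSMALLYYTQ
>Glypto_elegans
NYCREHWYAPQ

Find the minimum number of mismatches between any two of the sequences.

Pairwise Hamming distances:
  Junco_nigra vs Ao_montana: 3
  Junco_nigra vs Glypto_elegans: 5
  Ao_montana vs Glypto_elegans: 7
The smallest is 3, between Junco_nigra and Ao_montana.

3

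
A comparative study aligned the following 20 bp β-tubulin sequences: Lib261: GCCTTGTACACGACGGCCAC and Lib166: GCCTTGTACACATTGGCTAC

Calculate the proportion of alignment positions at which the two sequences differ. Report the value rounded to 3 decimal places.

0.200

Mismatches occur at site 12 (G/A), site 13 (A/T), site 14 (C/T), site 18 (C/T).
There are 4 differences over 20 sites, so p = 4/20 = 0.200.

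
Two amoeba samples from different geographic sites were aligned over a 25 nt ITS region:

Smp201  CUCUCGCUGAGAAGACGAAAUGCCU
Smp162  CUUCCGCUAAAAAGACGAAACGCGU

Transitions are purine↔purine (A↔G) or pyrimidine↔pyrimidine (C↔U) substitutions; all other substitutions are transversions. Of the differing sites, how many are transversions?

Mismatches occur at site 3 (C↔U, transition), site 4 (U↔C, transition), site 9 (G↔A, transition), site 11 (G↔A, transition), site 21 (U↔C, transition), site 24 (C↔G, transversion).
Of the 6 differences, 5 transitions and 1 transversion, so the answer is 1.

1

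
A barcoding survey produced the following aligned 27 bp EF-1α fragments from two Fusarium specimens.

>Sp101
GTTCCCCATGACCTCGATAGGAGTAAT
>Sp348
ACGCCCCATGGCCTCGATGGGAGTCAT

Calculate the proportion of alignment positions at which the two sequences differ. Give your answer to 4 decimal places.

0.2222

The sequences differ at positions 1 (G/A), 2 (T/C), 3 (T/G), 11 (A/G), 19 (A/G), 25 (A/C).
There are 6 differences over 27 sites, so p = 6/27 = 0.2222.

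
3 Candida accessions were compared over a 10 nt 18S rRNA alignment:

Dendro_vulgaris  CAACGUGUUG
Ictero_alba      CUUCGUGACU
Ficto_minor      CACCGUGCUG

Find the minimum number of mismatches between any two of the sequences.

2

Pairwise Hamming distances:
  Dendro_vulgaris vs Ictero_alba: 5
  Dendro_vulgaris vs Ficto_minor: 2
  Ictero_alba vs Ficto_minor: 5
The smallest is 2, between Dendro_vulgaris and Ficto_minor.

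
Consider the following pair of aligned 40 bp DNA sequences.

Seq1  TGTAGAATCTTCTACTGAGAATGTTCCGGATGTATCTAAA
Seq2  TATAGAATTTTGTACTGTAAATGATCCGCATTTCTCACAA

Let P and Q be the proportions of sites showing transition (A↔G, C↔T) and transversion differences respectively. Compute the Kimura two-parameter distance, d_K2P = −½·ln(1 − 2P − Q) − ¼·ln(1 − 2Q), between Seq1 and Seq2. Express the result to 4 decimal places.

The sequences differ at positions 2 (G/A, transition), 9 (C/T, transition), 12 (C/G, transversion), 18 (A/T, transversion), 19 (G/A, transition), 24 (T/A, transversion), 29 (G/C, transversion), 32 (G/T, transversion), 34 (A/C, transversion), 37 (T/A, transversion), 38 (A/C, transversion).
Of the 11 differences, 3 transitions and 8 transversions over 40 sites: P = 3/40 = 0.075000, Q = 8/40 = 0.200000.
d = −0.5·ln(0.650000) − 0.25·ln(0.600000) = −0.5·(-0.430783) − 0.25·(-0.510826) = 0.3431.

0.3431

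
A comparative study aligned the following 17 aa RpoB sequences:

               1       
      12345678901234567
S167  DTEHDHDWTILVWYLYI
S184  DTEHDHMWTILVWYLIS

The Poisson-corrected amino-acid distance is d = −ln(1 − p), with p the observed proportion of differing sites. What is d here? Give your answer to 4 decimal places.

Differing sites — 7:D/M; 16:Y/I; 17:I/S.
p = 3/17 = 0.176471.
d = −ln(1 − 0.176471) = −ln(0.823529) = 0.1942.

0.1942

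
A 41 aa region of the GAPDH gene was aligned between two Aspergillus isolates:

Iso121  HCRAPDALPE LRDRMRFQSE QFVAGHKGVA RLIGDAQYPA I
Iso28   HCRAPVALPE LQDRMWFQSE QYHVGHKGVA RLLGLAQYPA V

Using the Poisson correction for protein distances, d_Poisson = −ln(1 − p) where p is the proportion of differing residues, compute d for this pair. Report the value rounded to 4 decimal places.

The sequences differ at positions 6 (D/V), 12 (R/Q), 16 (R/W), 22 (F/Y), 23 (V/H), 24 (A/V), 33 (I/L), 35 (D/L), 41 (I/V).
p = 9/41 = 0.219512.
d = −ln(1 − 0.219512) = −ln(0.780488) = 0.2478.

0.2478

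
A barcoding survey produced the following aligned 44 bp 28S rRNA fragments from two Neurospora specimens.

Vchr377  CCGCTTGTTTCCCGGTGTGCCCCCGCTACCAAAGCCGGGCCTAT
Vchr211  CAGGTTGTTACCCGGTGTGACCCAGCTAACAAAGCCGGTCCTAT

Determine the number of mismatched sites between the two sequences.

7

Mismatches occur at site 2 (C↔A), site 4 (C↔G), site 10 (T↔A), site 20 (C↔A), site 24 (C↔A), site 29 (C↔A), site 39 (G↔T).
That gives 7 mismatches out of 44 aligned sites, so the Hamming distance is 7.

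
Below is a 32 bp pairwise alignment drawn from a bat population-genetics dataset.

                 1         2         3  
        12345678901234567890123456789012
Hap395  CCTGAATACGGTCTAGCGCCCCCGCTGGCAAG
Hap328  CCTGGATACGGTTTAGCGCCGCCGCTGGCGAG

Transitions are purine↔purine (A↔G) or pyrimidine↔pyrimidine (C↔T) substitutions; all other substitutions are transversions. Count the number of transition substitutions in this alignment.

Mismatches occur at site 5 (A↔G, transition), site 13 (C↔T, transition), site 21 (C↔G, transversion), site 30 (A↔G, transition).
Of the 4 differences, 3 transitions and 1 transversion, so the answer is 3.

3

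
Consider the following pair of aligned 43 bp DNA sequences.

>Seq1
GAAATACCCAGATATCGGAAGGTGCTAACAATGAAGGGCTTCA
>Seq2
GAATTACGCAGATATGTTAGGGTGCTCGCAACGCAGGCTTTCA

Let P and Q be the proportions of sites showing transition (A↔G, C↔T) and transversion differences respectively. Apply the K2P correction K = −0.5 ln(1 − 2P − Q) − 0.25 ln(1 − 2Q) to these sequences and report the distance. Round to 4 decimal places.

Mismatches occur at site 4 (A→T, transversion), site 8 (C→G, transversion), site 16 (C→G, transversion), site 17 (G→T, transversion), site 18 (G→T, transversion), site 20 (A→G, transition), site 27 (A→C, transversion), site 28 (A→G, transition), site 32 (T→C, transition), site 34 (A→C, transversion), site 38 (G→C, transversion), site 39 (C→T, transition).
Of the 12 differences, 4 transitions and 8 transversions over 43 sites: P = 4/43 = 0.093023, Q = 8/43 = 0.186047.
d = −0.5·ln(0.627907) − 0.25·ln(0.627906) = −0.5·(-0.465363) − 0.25·(-0.465365) = 0.3490.

0.3490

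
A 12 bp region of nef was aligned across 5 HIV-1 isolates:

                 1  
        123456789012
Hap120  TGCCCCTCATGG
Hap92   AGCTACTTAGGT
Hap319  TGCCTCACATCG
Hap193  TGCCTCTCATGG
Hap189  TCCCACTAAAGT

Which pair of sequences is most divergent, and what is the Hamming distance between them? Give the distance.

8

Pairwise Hamming distances:
  Hap120 vs Hap92: 6
  Hap120 vs Hap319: 3
  Hap120 vs Hap193: 1
  Hap120 vs Hap189: 5
  Hap92 vs Hap319: 8
  Hap92 vs Hap193: 6
  Hap92 vs Hap189: 5
  Hap319 vs Hap193: 2
  Hap319 vs Hap189: 7
  Hap193 vs Hap189: 5
The largest is 8, between Hap92 and Hap319.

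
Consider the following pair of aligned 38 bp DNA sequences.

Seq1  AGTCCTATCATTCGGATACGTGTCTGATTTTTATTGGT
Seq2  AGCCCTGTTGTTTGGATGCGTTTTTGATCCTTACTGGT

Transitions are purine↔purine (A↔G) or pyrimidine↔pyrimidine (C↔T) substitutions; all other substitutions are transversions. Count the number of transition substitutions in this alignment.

10

Mismatches occur at site 3 (T/C, transition), site 7 (A/G, transition), site 9 (C/T, transition), site 10 (A/G, transition), site 13 (C/T, transition), site 18 (A/G, transition), site 22 (G/T, transversion), site 24 (C/T, transition), site 29 (T/C, transition), site 30 (T/C, transition), site 34 (T/C, transition).
Of the 11 differences, 10 transitions and 1 transversion, so the answer is 10.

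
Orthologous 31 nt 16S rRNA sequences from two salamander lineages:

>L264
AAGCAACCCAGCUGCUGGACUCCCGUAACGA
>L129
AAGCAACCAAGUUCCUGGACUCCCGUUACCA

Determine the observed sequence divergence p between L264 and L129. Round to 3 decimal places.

Differing sites — 9:C/A; 12:C/U; 14:G/C; 27:A/U; 30:G/C.
There are 5 differences over 31 sites, so p = 5/31 = 0.161.

0.161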